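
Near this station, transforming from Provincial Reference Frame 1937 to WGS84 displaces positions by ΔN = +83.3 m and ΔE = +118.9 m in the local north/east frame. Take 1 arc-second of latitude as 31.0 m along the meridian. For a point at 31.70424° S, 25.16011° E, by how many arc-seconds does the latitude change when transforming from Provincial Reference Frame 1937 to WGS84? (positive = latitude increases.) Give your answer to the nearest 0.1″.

Δφ = 2.7″

1″ of latitude = 31.00 m, so Δφ = 83.3 / 31.00 = 2.687″.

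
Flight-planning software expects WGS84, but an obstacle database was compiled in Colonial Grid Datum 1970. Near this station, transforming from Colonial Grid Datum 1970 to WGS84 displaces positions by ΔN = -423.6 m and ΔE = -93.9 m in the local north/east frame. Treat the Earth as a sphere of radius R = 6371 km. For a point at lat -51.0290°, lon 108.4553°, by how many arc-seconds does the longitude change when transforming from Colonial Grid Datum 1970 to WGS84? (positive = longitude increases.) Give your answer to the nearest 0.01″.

At latitude -51.0290°, cos φ = 0.628927.
One radian of longitude at latitude φ spans R cos φ, so Δλ = ΔE / (R cos φ) = -93.9 / (6371000 × 0.628927) = -2.3435e-05 rad = -4.834″.

Δλ = -4.83″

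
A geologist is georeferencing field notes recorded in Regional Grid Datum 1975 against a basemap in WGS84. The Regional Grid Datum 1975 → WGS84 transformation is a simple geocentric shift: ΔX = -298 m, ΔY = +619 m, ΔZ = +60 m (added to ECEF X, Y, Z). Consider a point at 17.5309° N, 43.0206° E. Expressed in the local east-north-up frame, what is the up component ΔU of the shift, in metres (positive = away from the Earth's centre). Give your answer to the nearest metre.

At φ = 17.5309°, λ = 43.0206°: sin φ = 0.301220, cos φ = 0.953555, sin λ = 0.682261, cos λ = 0.731108.
ΔU = cos φ cos λ·ΔX + cos φ sin λ·ΔY + sin φ·ΔZ = (0.953555)(0.731108)(-298) + (0.953555)(0.682261)(619) + (0.301220)(60) = 213.03 m.

ΔU = 213 m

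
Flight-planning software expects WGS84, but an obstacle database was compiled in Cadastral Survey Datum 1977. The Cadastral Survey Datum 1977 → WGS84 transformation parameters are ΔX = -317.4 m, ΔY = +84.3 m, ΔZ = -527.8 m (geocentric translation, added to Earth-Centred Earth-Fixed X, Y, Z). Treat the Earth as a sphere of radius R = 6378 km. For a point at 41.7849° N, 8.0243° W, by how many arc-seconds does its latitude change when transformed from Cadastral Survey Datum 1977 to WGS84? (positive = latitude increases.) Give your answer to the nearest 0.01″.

Δφ = -5.70″

sin φ = 0.666336, cos φ = 0.745652, sin λ = -0.139593, cos λ = 0.990209.
North component: ΔN = −sin φ cos λ·ΔX − sin φ sin λ·ΔY + cos φ·ΔZ = −(0.666336)(0.990209)(-317.4) − (0.666336)(-0.139593)(84.3) + (0.745652)(-527.8) = -176.29 m.
1° of latitude spans πR/180 = 111317 m, so Δφ = -176.29 / 111317 × 3600 = -5.701″.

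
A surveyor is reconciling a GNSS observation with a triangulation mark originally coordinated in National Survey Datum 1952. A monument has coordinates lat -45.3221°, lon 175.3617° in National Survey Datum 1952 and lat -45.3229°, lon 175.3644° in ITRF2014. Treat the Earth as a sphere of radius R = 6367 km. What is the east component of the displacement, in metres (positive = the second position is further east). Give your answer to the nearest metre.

ΔE = 211 m

Δφ = -45.3229° − -45.3221° = -0.0008°; Δλ = 175.3644° − 175.3617° = +0.0027°.
1° along a meridian = πR/180 = 111125 m.
ΔN = Δφ × 111125 = -88.9 m; ΔE = Δλ × 111125 × cos(-45.3221°) = +0.0027 × 111125 × 0.703120 = 211.0 m.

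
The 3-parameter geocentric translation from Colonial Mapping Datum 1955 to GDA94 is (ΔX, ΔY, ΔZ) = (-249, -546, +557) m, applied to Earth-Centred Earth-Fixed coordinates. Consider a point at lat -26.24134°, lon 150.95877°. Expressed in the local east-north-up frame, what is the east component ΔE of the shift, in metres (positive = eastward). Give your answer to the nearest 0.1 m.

ΔE = 598.2 m

At φ = -26.24134°, λ = 150.95877°: sin φ = -0.442153, cos φ = 0.896940, sin λ = 0.485439, cos λ = -0.874271.
ΔE = −sin λ·ΔX + cos λ·ΔY = −(0.485439)·(-249) + (-0.874271)·(-546) = 598.23 m.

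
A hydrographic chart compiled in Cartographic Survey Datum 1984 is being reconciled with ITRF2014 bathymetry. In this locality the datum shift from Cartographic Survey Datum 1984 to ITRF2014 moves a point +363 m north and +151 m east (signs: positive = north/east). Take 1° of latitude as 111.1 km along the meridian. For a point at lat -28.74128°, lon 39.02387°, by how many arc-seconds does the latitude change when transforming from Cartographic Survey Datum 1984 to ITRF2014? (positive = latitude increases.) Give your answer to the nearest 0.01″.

1° of latitude = 111.1 km, so Δφ = 363.0 / 111100 = 0.0032673° = 11.762″.

Δφ = 11.76″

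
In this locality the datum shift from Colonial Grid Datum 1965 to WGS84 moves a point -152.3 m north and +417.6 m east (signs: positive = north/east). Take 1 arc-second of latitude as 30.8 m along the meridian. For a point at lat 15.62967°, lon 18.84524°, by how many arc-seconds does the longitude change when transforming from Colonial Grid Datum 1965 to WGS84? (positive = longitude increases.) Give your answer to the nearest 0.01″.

At latitude 15.62967°, cos φ = 0.963023.
1″ of longitude at this latitude = 30.80 × cos φ = 29.6611 m, so Δλ = 417.6 / 29.6611 = 14.079″.

Δλ = 14.08″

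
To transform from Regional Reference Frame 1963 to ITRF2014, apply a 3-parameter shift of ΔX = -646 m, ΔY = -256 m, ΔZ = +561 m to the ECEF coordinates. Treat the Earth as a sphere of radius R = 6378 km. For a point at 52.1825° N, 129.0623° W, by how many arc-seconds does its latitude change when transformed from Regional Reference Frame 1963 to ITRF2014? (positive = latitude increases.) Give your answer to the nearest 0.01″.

Δφ = -4.35″

sin φ = 0.789968, cos φ = 0.613148, sin λ = -0.776461, cos λ = -0.630165.
North component: ΔN = −sin φ cos λ·ΔX − sin φ sin λ·ΔY + cos φ·ΔZ = −(0.789968)(-0.630165)(-646) − (0.789968)(-0.776461)(-256) + (0.613148)(561) = -134.63 m.
1° of latitude spans πR/180 = 111317 m, so Δφ = -134.63 / 111317 × 3600 = -4.354″.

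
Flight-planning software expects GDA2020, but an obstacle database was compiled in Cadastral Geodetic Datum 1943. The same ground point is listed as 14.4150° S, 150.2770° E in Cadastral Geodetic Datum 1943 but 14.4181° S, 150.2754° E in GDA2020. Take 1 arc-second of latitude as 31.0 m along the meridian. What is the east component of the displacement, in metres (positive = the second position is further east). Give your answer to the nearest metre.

ΔE = -173 m

Δφ = -14.4181° − -14.4150° = -0.0031°; Δλ = 150.2754° − 150.2770° = -0.0016°.
1° of latitude = 3600 × 31.00 = 111600 m.
ΔN = Δφ × 111600 = -346.0 m; ΔE = Δλ × 111600 × cos(-14.4150°) = -0.0016 × 111600 × 0.968518 = -172.9 m.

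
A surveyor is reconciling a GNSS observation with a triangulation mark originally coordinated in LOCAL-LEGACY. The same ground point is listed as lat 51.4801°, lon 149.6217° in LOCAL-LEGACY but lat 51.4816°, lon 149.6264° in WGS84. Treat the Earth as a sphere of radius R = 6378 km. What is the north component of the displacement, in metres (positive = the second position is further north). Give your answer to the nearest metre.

ΔN = 167 m

Δφ = 51.4816° − 51.4801° = +0.0015°; Δλ = 149.6264° − 149.6217° = +0.0047°.
1° along a meridian = πR/180 = 111317 m.
ΔN = Δφ × 111317 = 167.0 m; ΔE = Δλ × 111317 × cos(51.4801°) = +0.0047 × 111317 × 0.622786 = 325.8 m.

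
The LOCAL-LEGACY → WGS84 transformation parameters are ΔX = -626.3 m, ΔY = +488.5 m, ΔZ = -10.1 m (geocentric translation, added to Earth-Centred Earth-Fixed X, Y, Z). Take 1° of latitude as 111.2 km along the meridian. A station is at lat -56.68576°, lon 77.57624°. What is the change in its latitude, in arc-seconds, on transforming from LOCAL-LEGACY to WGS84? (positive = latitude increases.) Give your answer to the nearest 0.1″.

Δφ = 9.1″

sin φ = -0.835671, cos φ = 0.549231, sin λ = 0.976583, cos λ = 0.215140.
North component: ΔN = −sin φ cos λ·ΔX − sin φ sin λ·ΔY + cos φ·ΔZ = −(-0.835671)(0.215140)(-626.3) − (-0.835671)(0.976583)(488.5) + (0.549231)(-10.1) = 280.52 m.
1° of latitude spans 111200 m, so Δφ = 280.52 / 111200 × 3600 = 9.082″.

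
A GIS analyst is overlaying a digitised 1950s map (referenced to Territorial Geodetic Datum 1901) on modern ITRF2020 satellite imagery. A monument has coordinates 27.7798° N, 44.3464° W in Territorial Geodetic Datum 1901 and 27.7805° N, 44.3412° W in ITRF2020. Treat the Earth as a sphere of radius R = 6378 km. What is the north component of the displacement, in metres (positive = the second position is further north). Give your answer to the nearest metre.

ΔN = 78 m

Δφ = 27.7805° − 27.7798° = +0.0007°; Δλ = -44.3412° − -44.3464° = +0.0052°.
1° along a meridian = πR/180 = 111317 m.
ΔN = Δφ × 111317 = 77.9 m; ΔE = Δλ × 111317 × cos(27.7798°) = +0.0052 × 111317 × 0.884745 = 512.1 m.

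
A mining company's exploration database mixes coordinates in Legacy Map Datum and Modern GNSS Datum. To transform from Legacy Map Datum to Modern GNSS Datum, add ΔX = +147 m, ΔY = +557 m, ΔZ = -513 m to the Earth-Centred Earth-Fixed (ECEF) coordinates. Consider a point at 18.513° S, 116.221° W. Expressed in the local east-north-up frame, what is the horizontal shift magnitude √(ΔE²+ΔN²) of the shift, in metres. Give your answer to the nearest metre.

675 m

The local east axis at (φ, λ) is (−sin λ, cos λ, 0), so ΔE = −sin(-116.221°)·147 + cos(-116.221°)·557 = -114.23 m.
The local north axis is (−sin φ cos λ, −sin φ sin λ, cos φ), giving ΔN = -20.623 − 158.659 − 486.453 = -665.74 m.
Horizontal magnitude = √(ΔE² + ΔN²) = √((-114.23)² + (-665.74)²) = 675.46 m.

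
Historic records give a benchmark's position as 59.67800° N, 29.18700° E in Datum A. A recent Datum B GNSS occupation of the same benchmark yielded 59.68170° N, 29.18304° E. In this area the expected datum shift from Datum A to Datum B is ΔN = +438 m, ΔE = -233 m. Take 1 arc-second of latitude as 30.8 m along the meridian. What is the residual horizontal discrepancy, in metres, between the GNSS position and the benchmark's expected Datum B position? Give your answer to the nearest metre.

Observed coordinate differences: Δφ = +0.00370°, Δλ = -0.00396°.
Converting to metres (1° lat = 110880 m, cos φ = 0.504859): observed ΔN = 410.3 m, observed ΔE = -221.7 m.
Subtracting the expected shift leaves a residual of 410.3 − (438) = -27.7 m north and -221.7 − (-233) = 11.3 m east.
Residual distance = √((-27.7)² + 11.3²) = 30.0 m.

30 m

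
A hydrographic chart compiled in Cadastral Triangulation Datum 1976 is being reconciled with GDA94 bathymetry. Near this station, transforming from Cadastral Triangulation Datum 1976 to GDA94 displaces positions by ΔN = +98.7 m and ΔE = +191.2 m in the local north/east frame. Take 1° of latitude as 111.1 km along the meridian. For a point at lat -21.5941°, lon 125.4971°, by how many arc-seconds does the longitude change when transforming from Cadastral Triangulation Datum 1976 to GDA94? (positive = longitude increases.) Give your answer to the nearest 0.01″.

At latitude -21.5941°, cos φ = 0.929814.
1° of longitude at this latitude = 111.1 × cos φ = 103.30 km, so Δλ = 191.2 / 103302.4 = 0.0018509° = 6.663″.

Δλ = 6.66″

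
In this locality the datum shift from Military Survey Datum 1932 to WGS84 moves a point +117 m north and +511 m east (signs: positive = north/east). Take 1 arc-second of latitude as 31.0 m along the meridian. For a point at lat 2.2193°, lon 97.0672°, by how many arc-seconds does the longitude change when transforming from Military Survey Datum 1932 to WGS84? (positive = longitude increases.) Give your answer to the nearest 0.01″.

Δλ = 16.50″

At latitude 2.2193°, cos φ = 0.999250.
1″ of longitude at this latitude = 31.00 × cos φ = 30.9767 m, so Δλ = 511.0 / 30.9767 = 16.496″.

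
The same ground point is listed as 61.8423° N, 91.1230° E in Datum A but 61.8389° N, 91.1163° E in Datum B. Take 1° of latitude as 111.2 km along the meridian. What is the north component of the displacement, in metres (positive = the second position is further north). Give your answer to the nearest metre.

ΔN = -378 m

Δφ = 61.8389° − 61.8423° = -0.0034°; Δλ = 91.1163° − 91.1230° = -0.0067°.
ΔN = Δφ × 111200 = -378.1 m; ΔE = Δλ × 111200 × cos(61.8423°) = -0.0067 × 111200 × 0.471900 = -351.6 m.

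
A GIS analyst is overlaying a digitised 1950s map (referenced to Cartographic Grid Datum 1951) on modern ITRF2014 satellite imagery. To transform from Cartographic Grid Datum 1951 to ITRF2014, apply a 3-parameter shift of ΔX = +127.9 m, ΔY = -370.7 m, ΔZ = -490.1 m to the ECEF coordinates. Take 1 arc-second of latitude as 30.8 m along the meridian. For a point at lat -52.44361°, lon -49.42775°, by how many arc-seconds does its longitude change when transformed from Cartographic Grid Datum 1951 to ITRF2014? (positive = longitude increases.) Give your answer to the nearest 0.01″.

Δλ = -7.67″

sin φ = -0.792754, cos φ = 0.609542, sin λ = -0.759586, cos λ = 0.650406.
East component: ΔE = −sin λ·ΔX + cos λ·ΔY = −(-0.759586)(127.9) + (0.650406)(-370.7) = -143.95 m.
1° of latitude spans 3600 × 30.80 = 110880 m; at latitude φ, 1° of longitude spans that × cos φ = 67586.0 m, so Δλ = -143.95 / 67586.0 × 3600 = -7.668″.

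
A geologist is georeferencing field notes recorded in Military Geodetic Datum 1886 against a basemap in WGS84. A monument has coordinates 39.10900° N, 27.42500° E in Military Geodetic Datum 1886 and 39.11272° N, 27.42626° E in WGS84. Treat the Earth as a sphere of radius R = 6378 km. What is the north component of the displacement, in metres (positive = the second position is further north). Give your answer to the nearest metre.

Δφ = 39.11272° − 39.10900° = +0.00372°; Δλ = 27.42626° − 27.42500° = +0.00126°.
1° along a meridian = πR/180 = 111317 m.
ΔN = Δφ × 111317 = 414.1 m; ΔE = Δλ × 111317 × cos(39.10900°) = +0.00126 × 111317 × 0.775947 = 108.8 m.

ΔN = 414 m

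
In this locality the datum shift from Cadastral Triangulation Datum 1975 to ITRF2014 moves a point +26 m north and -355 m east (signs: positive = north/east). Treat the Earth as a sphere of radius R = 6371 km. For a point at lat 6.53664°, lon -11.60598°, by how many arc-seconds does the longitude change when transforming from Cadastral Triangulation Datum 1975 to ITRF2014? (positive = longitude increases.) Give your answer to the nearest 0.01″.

Δλ = -11.57″

At latitude 6.53664°, cos φ = 0.993499.
One radian of longitude at latitude φ spans R cos φ, so Δλ = ΔE / (R cos φ) = -355.0 / (6371000 × 0.993499) = -5.6086e-05 rad = -11.569″.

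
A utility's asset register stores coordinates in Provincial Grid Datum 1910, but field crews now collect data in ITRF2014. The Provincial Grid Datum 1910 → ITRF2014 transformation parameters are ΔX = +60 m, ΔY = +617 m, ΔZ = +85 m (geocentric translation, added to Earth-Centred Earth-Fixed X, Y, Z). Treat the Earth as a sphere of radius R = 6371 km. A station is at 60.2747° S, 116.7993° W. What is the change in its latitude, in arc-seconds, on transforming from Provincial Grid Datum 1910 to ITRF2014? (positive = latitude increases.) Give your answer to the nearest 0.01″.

sin φ = -0.868413, cos φ = 0.495842, sin λ = -0.892591, cos λ = -0.450867.
North component: ΔN = −sin φ cos λ·ΔX − sin φ sin λ·ΔY + cos φ·ΔZ = −(-0.868413)(-0.450867)(60) − (-0.868413)(-0.892591)(617) + (0.495842)(85) = -459.61 m.
1° of latitude spans πR/180 = 111195 m, so Δφ = -459.61 / 111195 × 3600 = -14.880″.

Δφ = -14.88″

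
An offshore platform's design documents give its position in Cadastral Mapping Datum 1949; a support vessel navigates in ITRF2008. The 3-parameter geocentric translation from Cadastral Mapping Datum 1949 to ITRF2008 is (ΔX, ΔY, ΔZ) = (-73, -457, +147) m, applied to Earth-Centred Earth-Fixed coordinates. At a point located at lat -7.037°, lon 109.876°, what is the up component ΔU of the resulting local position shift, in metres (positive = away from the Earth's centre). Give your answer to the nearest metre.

ΔU = -420 m

At φ = -7.037°, λ = 109.876°: sin φ = -0.122510, cos φ = 0.992467, sin λ = 0.940431, cos λ = -0.339986.
ΔU = cos φ cos λ·ΔX + cos φ sin λ·ΔY + sin φ·ΔZ = (0.992467)(-0.339986)(-73) + (0.992467)(0.940431)(-457) + (-0.122510)(147) = -419.92 m.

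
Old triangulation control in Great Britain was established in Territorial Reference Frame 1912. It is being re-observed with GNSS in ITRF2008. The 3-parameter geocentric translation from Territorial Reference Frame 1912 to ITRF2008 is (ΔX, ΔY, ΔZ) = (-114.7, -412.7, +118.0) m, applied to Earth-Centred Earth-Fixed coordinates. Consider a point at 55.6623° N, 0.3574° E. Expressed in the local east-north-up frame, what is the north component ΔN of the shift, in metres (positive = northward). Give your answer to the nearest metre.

At φ = 55.6623°, λ = 0.3574°: sin φ = 0.825727, cos φ = 0.564069, sin λ = 0.006238, cos λ = 0.999981.
ΔN = −sin φ cos λ·ΔX − sin φ sin λ·ΔY + cos φ·ΔZ = −(0.825727)(0.999981)(-114.7) − (0.825727)(0.006238)(-412.7) + (0.564069)(118.0) = 163.39 m.

ΔN = 163 m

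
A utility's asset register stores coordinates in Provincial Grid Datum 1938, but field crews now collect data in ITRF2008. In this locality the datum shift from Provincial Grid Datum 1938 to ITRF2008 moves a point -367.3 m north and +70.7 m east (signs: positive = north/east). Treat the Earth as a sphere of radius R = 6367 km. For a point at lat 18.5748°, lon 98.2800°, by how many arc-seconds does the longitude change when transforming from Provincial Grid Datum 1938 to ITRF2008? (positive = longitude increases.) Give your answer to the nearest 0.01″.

At latitude 18.5748°, cos φ = 0.947909.
One radian of longitude at latitude φ spans R cos φ, so Δλ = ΔE / (R cos φ) = 70.7 / (6367000 × 0.947909) = 1.1714e-05 rad = 2.416″.

Δλ = 2.42″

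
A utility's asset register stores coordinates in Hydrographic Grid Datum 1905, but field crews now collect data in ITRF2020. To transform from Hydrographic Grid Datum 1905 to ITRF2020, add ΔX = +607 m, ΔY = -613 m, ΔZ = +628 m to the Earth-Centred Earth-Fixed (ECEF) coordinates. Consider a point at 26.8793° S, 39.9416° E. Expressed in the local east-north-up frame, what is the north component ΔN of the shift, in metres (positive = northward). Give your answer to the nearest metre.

ΔN = 593 m

The local north axis is (−sin φ cos λ, −sin φ sin λ, cos φ), giving ΔN = 210.407 − 177.929 + 560.151 = 592.63 m.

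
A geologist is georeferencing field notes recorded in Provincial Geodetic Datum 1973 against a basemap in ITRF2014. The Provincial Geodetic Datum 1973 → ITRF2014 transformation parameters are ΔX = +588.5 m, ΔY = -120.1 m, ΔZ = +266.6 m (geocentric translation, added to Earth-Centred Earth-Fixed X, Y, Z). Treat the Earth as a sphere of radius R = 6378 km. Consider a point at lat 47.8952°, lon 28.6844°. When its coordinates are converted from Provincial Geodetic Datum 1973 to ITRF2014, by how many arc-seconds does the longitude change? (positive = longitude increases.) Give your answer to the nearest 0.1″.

Δλ = -18.7″

sin φ = 0.741920, cos φ = 0.670489, sin λ = 0.479985, cos λ = 0.877277.
East component: ΔE = −sin λ·ΔX + cos λ·ΔY = −(0.479985)(588.5) + (0.877277)(-120.1) = -387.83 m.
1° of latitude spans πR/180 = 111317 m; at latitude φ, 1° of longitude spans that × cos φ = 74636.9 m, so Δλ = -387.83 / 74636.9 × 3600 = -18.707″.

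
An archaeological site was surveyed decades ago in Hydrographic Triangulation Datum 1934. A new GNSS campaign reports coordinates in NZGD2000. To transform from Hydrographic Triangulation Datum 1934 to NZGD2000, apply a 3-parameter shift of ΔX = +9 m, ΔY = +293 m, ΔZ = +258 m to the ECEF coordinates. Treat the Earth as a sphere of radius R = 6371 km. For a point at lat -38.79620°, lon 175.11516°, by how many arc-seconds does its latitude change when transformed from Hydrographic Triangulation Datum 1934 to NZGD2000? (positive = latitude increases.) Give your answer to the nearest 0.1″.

Δφ = 6.8″

sin φ = -0.626552, cos φ = 0.779380, sin λ = 0.085153, cos λ = -0.996368.
North component: ΔN = −sin φ cos λ·ΔX − sin φ sin λ·ΔY + cos φ·ΔZ = −(-0.626552)(-0.996368)(9) − (-0.626552)(0.085153)(293) + (0.779380)(258) = 211.09 m.
1° of latitude spans πR/180 = 111195 m, so Δφ = 211.09 / 111195 × 3600 = 6.834″.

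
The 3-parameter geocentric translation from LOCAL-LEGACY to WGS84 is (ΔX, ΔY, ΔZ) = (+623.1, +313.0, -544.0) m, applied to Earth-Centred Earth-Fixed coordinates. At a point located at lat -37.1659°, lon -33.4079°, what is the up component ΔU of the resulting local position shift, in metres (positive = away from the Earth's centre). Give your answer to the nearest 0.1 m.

At φ = -37.1659°, λ = -33.4079°: sin φ = -0.604125, cos φ = 0.796890, sin λ = -0.550596, cos λ = 0.834772.
ΔU = cos φ cos λ·ΔX + cos φ sin λ·ΔY + sin φ·ΔZ = (0.796890)(0.834772)(623.1) + (0.796890)(-0.550596)(313.0) + (-0.604125)(-544.0) = 605.81 m.

ΔU = 605.8 m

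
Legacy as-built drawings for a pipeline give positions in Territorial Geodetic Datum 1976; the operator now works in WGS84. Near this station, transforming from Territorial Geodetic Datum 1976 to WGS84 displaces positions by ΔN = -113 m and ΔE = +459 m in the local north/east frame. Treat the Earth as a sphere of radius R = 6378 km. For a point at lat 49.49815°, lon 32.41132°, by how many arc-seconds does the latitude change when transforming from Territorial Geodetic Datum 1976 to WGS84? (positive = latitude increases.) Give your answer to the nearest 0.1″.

Δφ = -3.7″

On a sphere of radius R, 1 rad of latitude = R, so Δφ = ΔN / R = -113.0 / 6378000 = -1.7717e-05 rad = -3.654″.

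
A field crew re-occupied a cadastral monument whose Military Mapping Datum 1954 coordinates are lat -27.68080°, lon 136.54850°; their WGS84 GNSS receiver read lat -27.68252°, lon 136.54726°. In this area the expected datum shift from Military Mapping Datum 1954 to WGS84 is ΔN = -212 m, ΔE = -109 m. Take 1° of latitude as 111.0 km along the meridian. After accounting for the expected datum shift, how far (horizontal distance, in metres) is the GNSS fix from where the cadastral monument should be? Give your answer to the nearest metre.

Observed coordinate differences: Δφ = -0.00172°, Δλ = -0.00124°.
Converting to metres (1° lat = 111000 m, cos φ = 0.885549): observed ΔN = -190.9 m, observed ΔE = -121.9 m.
Subtracting the expected shift leaves a residual of -190.9 − (-212) = 21.1 m north and -121.9 − (-109) = -12.9 m east.
Residual distance = √(21.1² + (-12.9)²) = 24.7 m.

25 m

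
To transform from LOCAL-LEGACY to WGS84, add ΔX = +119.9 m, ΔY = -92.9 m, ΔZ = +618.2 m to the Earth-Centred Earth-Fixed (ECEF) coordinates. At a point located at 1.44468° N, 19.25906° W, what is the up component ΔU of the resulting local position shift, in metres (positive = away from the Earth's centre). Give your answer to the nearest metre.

At φ = 1.44468°, λ = -19.25906°: sin φ = 0.025212, cos φ = 0.999682, sin λ = -0.329840, cos λ = 0.944037.
ΔU = cos φ cos λ·ΔX + cos φ sin λ·ΔY + sin φ·ΔZ = (0.999682)(0.944037)(119.9) + (0.999682)(-0.329840)(-92.9) + (0.025212)(618.2) = 159.37 m.

ΔU = 159 m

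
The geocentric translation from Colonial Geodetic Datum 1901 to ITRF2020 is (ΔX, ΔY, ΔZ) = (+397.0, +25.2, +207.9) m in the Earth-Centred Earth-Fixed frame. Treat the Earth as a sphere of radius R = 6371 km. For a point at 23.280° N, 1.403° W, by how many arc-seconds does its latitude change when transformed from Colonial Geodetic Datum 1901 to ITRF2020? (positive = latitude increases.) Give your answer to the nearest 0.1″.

sin φ = 0.395225, cos φ = 0.918584, sin λ = -0.024485, cos λ = 0.999700.
North component: ΔN = −sin φ cos λ·ΔX − sin φ sin λ·ΔY + cos φ·ΔZ = −(0.395225)(0.999700)(397.0) − (0.395225)(-0.024485)(25.2) + (0.918584)(207.9) = 34.36 m.
1° of latitude spans πR/180 = 111195 m, so Δφ = 34.36 / 111195 × 3600 = 1.112″.

Δφ = 1.1″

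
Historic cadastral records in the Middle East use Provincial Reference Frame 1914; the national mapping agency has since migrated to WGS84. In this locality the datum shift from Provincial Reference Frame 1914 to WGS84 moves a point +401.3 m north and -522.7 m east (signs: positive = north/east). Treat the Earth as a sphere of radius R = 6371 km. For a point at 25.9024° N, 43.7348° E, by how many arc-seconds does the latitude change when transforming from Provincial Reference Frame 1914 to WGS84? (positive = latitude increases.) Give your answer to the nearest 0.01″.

Δφ = 12.99″

On a sphere of radius R, 1 rad of latitude = R, so Δφ = ΔN / R = 401.3 / 6371000 = 6.2989e-05 rad = 12.992″.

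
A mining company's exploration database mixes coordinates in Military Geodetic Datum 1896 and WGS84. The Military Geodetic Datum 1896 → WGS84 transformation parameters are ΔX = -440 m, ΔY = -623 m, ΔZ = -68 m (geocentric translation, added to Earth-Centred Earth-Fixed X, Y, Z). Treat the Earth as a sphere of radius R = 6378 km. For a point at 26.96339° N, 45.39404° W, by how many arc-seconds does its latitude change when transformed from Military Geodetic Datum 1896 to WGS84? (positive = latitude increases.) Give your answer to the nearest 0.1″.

Δφ = -3.9″

sin φ = 0.453421, cos φ = 0.891296, sin λ = -0.711953, cos λ = 0.702227.
North component: ΔN = −sin φ cos λ·ΔX − sin φ sin λ·ΔY + cos φ·ΔZ = −(0.453421)(0.702227)(-440) − (0.453421)(-0.711953)(-623) + (0.891296)(-68) = -121.62 m.
1° of latitude spans πR/180 = 111317 m, so Δφ = -121.62 / 111317 × 3600 = -3.933″.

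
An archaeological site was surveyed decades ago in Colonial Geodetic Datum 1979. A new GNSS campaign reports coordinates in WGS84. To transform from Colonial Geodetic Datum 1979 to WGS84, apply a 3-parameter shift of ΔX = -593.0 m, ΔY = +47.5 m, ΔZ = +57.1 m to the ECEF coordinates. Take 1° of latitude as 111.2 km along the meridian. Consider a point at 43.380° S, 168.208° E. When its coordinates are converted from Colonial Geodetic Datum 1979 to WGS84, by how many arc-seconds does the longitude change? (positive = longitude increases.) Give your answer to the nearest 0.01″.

Δλ = 3.33″

sin φ = -0.686834, cos φ = 0.726814, sin λ = 0.204359, cos λ = -0.978896.
East component: ΔE = −sin λ·ΔX + cos λ·ΔY = −(0.204359)(-593.0) + (-0.978896)(47.5) = 74.69 m.
1° of latitude spans 111200 m; at latitude φ, 1° of longitude spans that × cos φ = 80821.8 m, so Δλ = 74.69 / 80821.8 × 3600 = 3.327″.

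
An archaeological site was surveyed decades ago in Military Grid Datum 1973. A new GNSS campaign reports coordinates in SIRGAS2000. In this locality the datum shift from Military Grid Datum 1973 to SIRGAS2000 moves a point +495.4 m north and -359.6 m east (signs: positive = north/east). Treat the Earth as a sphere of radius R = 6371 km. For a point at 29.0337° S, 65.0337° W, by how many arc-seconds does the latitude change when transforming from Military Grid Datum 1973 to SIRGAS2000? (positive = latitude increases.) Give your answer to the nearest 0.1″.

Δφ = 16.0″

On a sphere of radius R, 1 rad of latitude = R, so Δφ = ΔN / R = 495.4 / 6371000 = 7.7759e-05 rad = 16.039″.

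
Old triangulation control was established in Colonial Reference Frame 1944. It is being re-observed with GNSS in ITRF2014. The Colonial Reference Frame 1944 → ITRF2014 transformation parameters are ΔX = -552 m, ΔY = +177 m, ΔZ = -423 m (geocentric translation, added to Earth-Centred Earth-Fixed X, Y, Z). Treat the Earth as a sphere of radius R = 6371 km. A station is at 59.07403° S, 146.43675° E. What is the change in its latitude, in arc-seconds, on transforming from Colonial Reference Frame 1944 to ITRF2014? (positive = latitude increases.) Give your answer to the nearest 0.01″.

Δφ = 8.45″

sin φ = -0.857832, cos φ = 0.513930, sin λ = 0.552857, cos λ = -0.833276.
North component: ΔN = −sin φ cos λ·ΔX − sin φ sin λ·ΔY + cos φ·ΔZ = −(-0.857832)(-0.833276)(-552) − (-0.857832)(0.552857)(177) + (0.513930)(-423) = 261.13 m.
1° of latitude spans πR/180 = 111195 m, so Δφ = 261.13 / 111195 × 3600 = 8.454″.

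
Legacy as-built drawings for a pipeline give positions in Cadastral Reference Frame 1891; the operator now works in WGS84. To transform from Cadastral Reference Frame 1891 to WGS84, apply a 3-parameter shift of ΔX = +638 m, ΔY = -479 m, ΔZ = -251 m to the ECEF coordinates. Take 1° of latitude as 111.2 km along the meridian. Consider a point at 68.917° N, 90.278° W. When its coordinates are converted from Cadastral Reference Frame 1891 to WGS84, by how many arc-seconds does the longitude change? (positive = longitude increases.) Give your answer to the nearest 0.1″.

sin φ = 0.933060, cos φ = 0.359720, sin λ = -0.999988, cos λ = -0.004852.
East component: ΔE = −sin λ·ΔX + cos λ·ΔY = −(-0.999988)(638) + (-0.004852)(-479) = 640.32 m.
1° of latitude spans 111200 m; at latitude φ, 1° of longitude spans that × cos φ = 40000.9 m, so Δλ = 640.32 / 40000.9 × 3600 = 57.627″.

Δλ = 57.6″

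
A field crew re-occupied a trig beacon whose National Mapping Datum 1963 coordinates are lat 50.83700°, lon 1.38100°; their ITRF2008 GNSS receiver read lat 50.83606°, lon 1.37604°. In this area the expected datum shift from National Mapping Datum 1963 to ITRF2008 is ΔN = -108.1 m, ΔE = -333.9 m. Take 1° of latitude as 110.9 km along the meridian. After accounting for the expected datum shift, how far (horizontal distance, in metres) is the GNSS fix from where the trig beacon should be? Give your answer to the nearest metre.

Observed coordinate differences: Δφ = -0.00094°, Δλ = -0.00496°.
Converting to metres (1° lat = 110900 m, cos φ = 0.631529): observed ΔN = -104.2 m, observed ΔE = -347.4 m.
Subtracting the expected shift leaves a residual of -104.2 − (-108.1) = 3.9 m north and -347.4 − (-333.9) = -13.5 m east.
Residual distance = √(3.9² + (-13.5)²) = 14.0 m.

14 m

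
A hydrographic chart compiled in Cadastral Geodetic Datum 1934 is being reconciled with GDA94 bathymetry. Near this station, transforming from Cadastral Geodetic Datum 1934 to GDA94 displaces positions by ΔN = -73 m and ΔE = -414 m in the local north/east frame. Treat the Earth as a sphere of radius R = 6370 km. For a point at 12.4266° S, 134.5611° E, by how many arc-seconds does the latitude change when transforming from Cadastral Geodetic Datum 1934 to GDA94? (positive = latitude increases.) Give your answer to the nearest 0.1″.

Δφ = -2.4″

On a sphere of radius R, 1 rad of latitude = R, so Δφ = ΔN / R = -73.0 / 6370000 = -1.1460e-05 rad = -2.364″.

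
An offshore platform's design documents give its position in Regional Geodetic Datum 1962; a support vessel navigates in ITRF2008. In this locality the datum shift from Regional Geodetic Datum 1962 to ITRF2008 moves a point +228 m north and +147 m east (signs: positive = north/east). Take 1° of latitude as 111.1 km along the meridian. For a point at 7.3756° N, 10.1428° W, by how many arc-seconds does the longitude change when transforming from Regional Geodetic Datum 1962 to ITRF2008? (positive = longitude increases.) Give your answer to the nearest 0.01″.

At latitude 7.3756°, cos φ = 0.991726.
1° of longitude at this latitude = 111.1 × cos φ = 110.18 km, so Δλ = 147.0 / 110180.7 = 0.0013342° = 4.803″.

Δλ = 4.80″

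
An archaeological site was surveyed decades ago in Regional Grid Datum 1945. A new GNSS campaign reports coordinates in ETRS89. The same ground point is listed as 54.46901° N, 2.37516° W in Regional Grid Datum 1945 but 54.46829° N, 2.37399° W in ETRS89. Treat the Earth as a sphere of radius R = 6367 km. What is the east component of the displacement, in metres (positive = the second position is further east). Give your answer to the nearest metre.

ΔE = 76 m

Δφ = 54.46829° − 54.46901° = -0.00072°; Δλ = -2.37399° − -2.37516° = +0.00117°.
1° along a meridian = πR/180 = 111125 m.
ΔN = Δφ × 111125 = -80.0 m; ΔE = Δλ × 111125 × cos(54.46901°) = +0.00117 × 111125 × 0.581143 = 75.6 m.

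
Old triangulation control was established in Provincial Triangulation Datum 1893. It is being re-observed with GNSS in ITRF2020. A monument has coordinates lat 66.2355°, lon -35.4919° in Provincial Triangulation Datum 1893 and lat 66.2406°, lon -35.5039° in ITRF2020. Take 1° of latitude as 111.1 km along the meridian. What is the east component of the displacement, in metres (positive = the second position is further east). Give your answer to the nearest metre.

ΔE = -537 m

Δφ = 66.2406° − 66.2355° = +0.0051°; Δλ = -35.5039° − -35.4919° = -0.0120°.
ΔN = Δφ × 111100 = 566.6 m; ΔE = Δλ × 111100 × cos(66.2355°) = -0.0120 × 111100 × 0.402978 = -537.3 m.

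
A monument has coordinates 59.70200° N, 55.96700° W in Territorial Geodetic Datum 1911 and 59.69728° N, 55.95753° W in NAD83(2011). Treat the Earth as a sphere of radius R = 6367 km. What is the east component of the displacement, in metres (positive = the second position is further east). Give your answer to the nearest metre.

ΔE = 531 m

Δφ = 59.69728° − 59.70200° = -0.00472°; Δλ = -55.95753° − -55.96700° = +0.00947°.
1° along a meridian = πR/180 = 111125 m.
ΔN = Δφ × 111125 = -524.5 m; ΔE = Δλ × 111125 × cos(59.70200°) = +0.00947 × 111125 × 0.504497 = 530.9 m.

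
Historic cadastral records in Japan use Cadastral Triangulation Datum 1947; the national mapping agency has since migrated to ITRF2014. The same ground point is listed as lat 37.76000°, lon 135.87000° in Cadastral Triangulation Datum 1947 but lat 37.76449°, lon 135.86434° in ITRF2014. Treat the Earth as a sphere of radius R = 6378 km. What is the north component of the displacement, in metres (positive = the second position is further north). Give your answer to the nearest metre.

ΔN = 500 m

Δφ = 37.76449° − 37.76000° = +0.00449°; Δλ = 135.86434° − 135.87000° = -0.00566°.
1° along a meridian = πR/180 = 111317 m.
ΔN = Δφ × 111317 = 499.8 m; ΔE = Δλ × 111317 × cos(37.76000°) = -0.00566 × 111317 × 0.790583 = -498.1 m.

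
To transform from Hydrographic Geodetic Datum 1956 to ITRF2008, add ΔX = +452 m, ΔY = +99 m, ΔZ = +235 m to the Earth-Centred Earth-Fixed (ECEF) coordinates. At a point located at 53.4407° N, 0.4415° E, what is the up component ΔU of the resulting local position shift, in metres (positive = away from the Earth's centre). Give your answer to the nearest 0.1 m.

The local up (radial) axis is (cos φ cos λ, cos φ sin λ, sin φ), giving ΔU = 269.228 + 0.454 + 188.762 = 458.44 m.

ΔU = 458.4 m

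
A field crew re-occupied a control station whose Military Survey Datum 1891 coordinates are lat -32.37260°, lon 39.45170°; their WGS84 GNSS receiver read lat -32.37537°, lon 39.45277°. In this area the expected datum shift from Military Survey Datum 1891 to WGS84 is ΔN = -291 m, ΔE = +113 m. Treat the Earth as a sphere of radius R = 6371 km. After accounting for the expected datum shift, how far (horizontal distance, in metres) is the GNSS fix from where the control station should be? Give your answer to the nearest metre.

21 m

Observed coordinate differences: Δφ = -0.00277°, Δλ = +0.00107°.
Converting to metres (1° lat = 111195 m, cos φ = 0.844584): observed ΔN = -308.0 m, observed ΔE = 100.5 m.
Subtracting the expected shift leaves a residual of -308.0 − (-291) = -17.0 m north and 100.5 − (113) = -12.5 m east.
Residual distance = √((-17.0)² + (-12.5)²) = 21.1 m.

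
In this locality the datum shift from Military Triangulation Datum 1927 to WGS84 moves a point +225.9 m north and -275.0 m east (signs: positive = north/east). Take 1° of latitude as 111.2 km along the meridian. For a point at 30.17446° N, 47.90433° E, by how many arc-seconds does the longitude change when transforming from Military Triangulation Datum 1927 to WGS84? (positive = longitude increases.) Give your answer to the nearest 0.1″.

At latitude 30.17446°, cos φ = 0.864499.
1° of longitude at this latitude = 111.2 × cos φ = 96.13 km, so Δλ = -275.0 / 96132.3 = -0.0028606° = -10.298″.

Δλ = -10.3″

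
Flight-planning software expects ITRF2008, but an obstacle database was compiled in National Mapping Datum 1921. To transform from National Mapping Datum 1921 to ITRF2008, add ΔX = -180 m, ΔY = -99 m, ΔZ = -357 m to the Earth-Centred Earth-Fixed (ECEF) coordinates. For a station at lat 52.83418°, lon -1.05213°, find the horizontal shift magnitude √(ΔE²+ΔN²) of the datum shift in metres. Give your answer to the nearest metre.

At φ = 52.83418°, λ = -1.05213°: sin φ = 0.796890, cos φ = 0.604124, sin λ = -0.018362, cos λ = 0.999831.
ΔE = −sin λ·ΔX + cos λ·ΔY = −(-0.018362)·(-180) + (0.999831)·(-99) = -102.29 m.
ΔN = −sin φ cos λ·ΔX − sin φ sin λ·ΔY + cos φ·ΔZ = −(0.796890)(0.999831)(-180) − (0.796890)(-0.018362)(-99) + (0.604124)(-357) = -73.70 m.
Horizontal magnitude = √(ΔE² + ΔN²) = √((-102.29)² + (-73.70)²) = 126.08 m.

126 m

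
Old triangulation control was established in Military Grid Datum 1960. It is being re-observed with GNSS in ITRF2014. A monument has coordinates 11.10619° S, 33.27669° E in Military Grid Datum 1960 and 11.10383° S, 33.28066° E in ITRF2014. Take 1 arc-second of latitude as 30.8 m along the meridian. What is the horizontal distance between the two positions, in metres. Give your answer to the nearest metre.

Δφ = -11.10383° − -11.10619° = +0.00236°; Δλ = 33.28066° − 33.27669° = +0.00397°.
1° of latitude = 3600 × 30.80 = 110880 m.
ΔN = Δφ × 110880 = 261.7 m; ΔE = Δλ × 110880 × cos(-11.10619°) = +0.00397 × 110880 × 0.981272 = 431.9 m.
Distance = √(ΔE² + ΔN²) = √(431.9² + 261.7²) = 505.0 m.

505 m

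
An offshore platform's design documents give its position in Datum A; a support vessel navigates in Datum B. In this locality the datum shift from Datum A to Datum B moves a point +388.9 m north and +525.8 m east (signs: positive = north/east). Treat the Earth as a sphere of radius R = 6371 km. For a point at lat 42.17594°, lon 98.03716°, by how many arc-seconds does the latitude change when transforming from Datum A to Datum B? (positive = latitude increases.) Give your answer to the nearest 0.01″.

Δφ = 12.59″

On a sphere of radius R, 1 rad of latitude = R, so Δφ = ΔN / R = 388.9 / 6371000 = 6.1042e-05 rad = 12.591″.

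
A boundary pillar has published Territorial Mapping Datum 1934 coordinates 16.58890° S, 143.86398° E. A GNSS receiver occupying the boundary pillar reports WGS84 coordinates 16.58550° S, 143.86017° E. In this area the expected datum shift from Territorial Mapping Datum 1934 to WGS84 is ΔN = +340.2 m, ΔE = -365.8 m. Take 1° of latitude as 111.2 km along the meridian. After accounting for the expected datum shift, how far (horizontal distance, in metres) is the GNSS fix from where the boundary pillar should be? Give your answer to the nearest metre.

Observed coordinate differences: Δφ = +0.00340°, Δλ = -0.00381°.
Converting to metres (1° lat = 111200 m, cos φ = 0.958378): observed ΔN = 378.1 m, observed ΔE = -406.0 m.
Subtracting the expected shift leaves a residual of 378.1 − (340.2) = 37.9 m north and -406.0 − (-365.8) = -40.2 m east.
Residual distance = √(37.9² + (-40.2)²) = 55.3 m.

55 m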